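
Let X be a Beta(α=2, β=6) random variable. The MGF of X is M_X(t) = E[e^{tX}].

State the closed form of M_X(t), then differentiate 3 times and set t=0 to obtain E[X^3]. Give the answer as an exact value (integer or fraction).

M_X(t) = ₁F₁(2; 8; t)
D^3[M](t) = ₁F₁(5; 11; t)/30

E[X^3] = D^3[M](0) = 1/30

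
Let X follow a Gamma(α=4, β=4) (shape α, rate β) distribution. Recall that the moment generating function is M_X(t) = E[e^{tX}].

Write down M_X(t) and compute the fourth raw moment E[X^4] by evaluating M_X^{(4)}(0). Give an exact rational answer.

M_X(t) = 256/(4 - t)^4
dM/dt = -1024/(t^5 - 20*t^4 + 160*t^3 - 640*t^2 + 1280*t - 1024)
d^2M/dt^2 = 5120/(t^6 - 24*t^5 + 240*t^4 - 1280*t^3 + 3840*t^2 - 6144*t + 4096)
d^3M/dt^3 = -30720/(t^7 - 28*t^6 + 336*t^5 - 2240*t^4 + 8960*t^3 - 21504*t^2 + 28672*t - 16384)
d^4M/dt^4 = 215040/(t^8 - 32*t^7 + 448*t^6 - 3584*t^5 + 17920*t^4 - 57344*t^3 + 114688*t^2 - 131072*t + 65536)

E[X^4] = d^4M/dt^4 |_{t=0} = 105/32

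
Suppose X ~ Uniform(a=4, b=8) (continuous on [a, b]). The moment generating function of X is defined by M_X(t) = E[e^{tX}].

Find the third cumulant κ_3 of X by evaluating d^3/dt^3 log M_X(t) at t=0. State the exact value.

M_X(t) = (e^(8*t) - e^(4*t))/(4*t)
K_X(t) = log M_X(t) = -log(t) + log(e^(8*t) - e^(4*t)) - 2*log(2)
dK/dt = (8*t*e^(4*t) - 4*t - e^(4*t) + 1)/(t*e^(4*t) - t)
d^2K/dt^2 = (-16*t^2*e^(4*t) + e^(8*t) - 2*e^(4*t) + 1)/(t^2*e^(8*t) - 2*t^2*e^(4*t) + t^2)
d^3K/dt^3 = (64*t^3*e^(8*t) + 64*t^3*e^(4*t) - 2*e^(12*t) + 6*e^(8*t) - 6*e^(4*t) + 2)/(t^3*e^(12*t) - 3*t^3*e^(8*t) + 3*t^3*e^(4*t) - t^3)

κ_3 = d^3K/dt^3 |_{t=0} = 0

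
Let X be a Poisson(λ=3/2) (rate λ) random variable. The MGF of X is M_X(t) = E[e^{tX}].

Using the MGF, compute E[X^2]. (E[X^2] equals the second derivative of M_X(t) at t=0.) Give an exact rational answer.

E[X^2] = D^2[M](0) = 15/4

M_X(t) = e^(3*e^(t)/2 - 3/2)
D^2[M](t) = (9*e^(2*t)*e^(3*e^(t)/2) + 6*e^(t)*e^(3*e^(t)/2))*e^(-3/2)/4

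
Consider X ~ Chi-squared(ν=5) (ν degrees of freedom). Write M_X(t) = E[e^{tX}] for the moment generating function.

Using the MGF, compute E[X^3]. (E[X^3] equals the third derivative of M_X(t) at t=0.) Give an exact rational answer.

M_X(t) = (1 - 2*t)^(-5/2)
D^3[M](t) = -315/(32*t^5*√(1 - 2*t) - 80*t^4*√(1 - 2*t) + 80*t^3*√(1 - 2*t) - 40*t^2*√(1 - 2*t) + 10*t*√(1 - 2*t) - √(1 - 2*t))

E[X^3] = D^3[M](0) = 315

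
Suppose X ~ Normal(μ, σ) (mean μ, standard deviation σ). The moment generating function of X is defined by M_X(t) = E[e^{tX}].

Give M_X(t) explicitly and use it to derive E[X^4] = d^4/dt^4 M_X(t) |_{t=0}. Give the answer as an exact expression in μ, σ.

M_X(t) = e^(μ*t + σ^2*t^2/2)
M′(t) = μ*e^(μ*t)*e^(σ^2*t^2/2) + σ^2*t*e^(μ*t)*e^(σ^2*t^2/2)
M′′(t) = μ^2*e^(μ*t)*e^(σ^2*t^2/2) + 2*μ*σ^2*t*e^(μ*t)*e^(σ^2*t^2/2) + σ^4*t^2*e^(μ*t)*e^(σ^2*t^2/2) + σ^2*e^(μ*t)*e^(σ^2*t^2/2)

E[X^4] = M′′′′(0) = μ^4 + 6*μ^2*σ^2 + 3*σ^4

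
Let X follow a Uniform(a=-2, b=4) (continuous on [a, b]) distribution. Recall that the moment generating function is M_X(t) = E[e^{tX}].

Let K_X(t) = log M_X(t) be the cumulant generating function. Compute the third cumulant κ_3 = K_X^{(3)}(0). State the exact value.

M_X(t) = (e^(4*t) - e^(-2*t))/(6*t)
K_X(t) = log M_X(t) = -log(t) + log(e^(4*t) - e^(-2*t)) - log(6)
dK/dt = (4*t*e^(6*t) + 2*t - e^(6*t) + 1)/(t*e^(6*t) - t)
d^2K/dt^2 = (-36*t^2*e^(6*t) + e^(12*t) - 2*e^(6*t) + 1)/(t^2*e^(12*t) - 2*t^2*e^(6*t) + t^2)
d^3K/dt^3 = (216*t^3*e^(12*t) + 216*t^3*e^(6*t) - 2*e^(18*t) + 6*e^(12*t) - 6*e^(6*t) + 2)/(t^3*e^(18*t) - 3*t^3*e^(12*t) + 3*t^3*e^(6*t) - t^3)

κ_3 = d^3K/dt^3 |_{t=0} = 0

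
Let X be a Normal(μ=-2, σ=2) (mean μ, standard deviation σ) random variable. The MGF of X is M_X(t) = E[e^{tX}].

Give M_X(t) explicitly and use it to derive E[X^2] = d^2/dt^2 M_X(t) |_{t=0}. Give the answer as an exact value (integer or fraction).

E[X^2] = M^(2)(0) = 8

M_X(t) = e^(2*t^2 - 2*t)
M^(2)(t) = (16*t^2*e^(2*t^2) - 16*t*e^(2*t^2) + 8*e^(2*t^2))*e^(-2*t)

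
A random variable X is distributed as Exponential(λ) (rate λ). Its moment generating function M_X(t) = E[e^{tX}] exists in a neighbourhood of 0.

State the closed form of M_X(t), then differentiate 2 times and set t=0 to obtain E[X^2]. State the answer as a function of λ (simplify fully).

E[X^2] = D^2[M](0) = 2/λ^2

M_X(t) = λ/(λ - t)
D^2[M](t) = -2*λ/(-λ^3 + 3*λ^2*t - 3*λ*t^2 + t^3)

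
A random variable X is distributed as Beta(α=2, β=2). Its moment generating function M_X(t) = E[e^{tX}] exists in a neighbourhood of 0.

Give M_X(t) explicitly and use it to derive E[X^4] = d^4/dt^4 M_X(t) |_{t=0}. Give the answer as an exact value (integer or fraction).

M_X(t) = ₁F₁(2; 4; t)
M′(t) = ₁F₁(3; 5; t)/2
M′′(t) = 3*₁F₁(4; 6; t)/10
M′′′(t) = ₁F₁(5; 7; t)/5
M′′′′(t) = ₁F₁(6; 8; t)/7

E[X^4] = M′′′′(0) = 1/7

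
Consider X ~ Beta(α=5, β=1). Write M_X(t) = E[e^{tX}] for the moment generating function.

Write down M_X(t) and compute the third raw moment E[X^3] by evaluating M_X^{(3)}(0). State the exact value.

M_X(t) = ₁F₁(5; 6; t)
D^3[M](t) = 5*₁F₁(8; 9; t)/8

E[X^3] = D^3[M](0) = 5/8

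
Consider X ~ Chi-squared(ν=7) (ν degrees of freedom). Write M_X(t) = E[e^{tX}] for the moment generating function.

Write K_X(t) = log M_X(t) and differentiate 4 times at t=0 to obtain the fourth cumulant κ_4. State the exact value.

κ_4 = D^4[K](0) = 336

M_X(t) = (1 - 2*t)^(-7/2)
K_X(t) = log M_X(t) = -7*log(1 - 2*t)/2
D^4[K](t) = 336/(16*t^4 - 32*t^3 + 24*t^2 - 8*t + 1)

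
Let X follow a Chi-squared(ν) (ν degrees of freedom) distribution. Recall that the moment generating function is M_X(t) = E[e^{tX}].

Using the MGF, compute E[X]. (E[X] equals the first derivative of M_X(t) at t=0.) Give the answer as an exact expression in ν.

E[X] = D[M](0) = ν

M_X(t) = (1 - 2*t)^(-ν/2)
D[M](t) = -ν/(2*t*(1 - 2*t)^(ν/2) - (1 - 2*t)^(ν/2))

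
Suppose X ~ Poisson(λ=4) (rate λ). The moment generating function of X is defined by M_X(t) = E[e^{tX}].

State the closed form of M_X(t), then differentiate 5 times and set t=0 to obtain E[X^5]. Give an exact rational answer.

M_X(t) = e^(4*e^(t) - 4)
M′(t) = 4*e^(-4)*e^(t)*e^(4*e^(t))
M′′(t) = (16*e^(2*t)*e^(4*e^(t)) + 4*e^(t)*e^(4*e^(t)))*e^(-4)
M′′′(t) = (64*e^(3*t)*e^(4*e^(t)) + 48*e^(2*t)*e^(4*e^(t)) + 4*e^(t)*e^(4*e^(t)))*e^(-4)
M′′′′(t) = (256*e^(4*t)*e^(4*e^(t)) + 384*e^(3*t)*e^(4*e^(t)) + 112*e^(2*t)*e^(4*e^(t)) + 4*e^(t)*e^(4*e^(t)))*e^(-4)
M′′′′′(t) = (1024*e^(5*t)*e^(4*e^(t)) + 2560*e^(4*t)*e^(4*e^(t)) + 1600*e^(3*t)*e^(4*e^(t)) + 240*e^(2*t)*e^(4*e^(t)) + 4*e^(t)*e^(4*e^(t)))*e^(-4)

E[X^5] = M′′′′′(0) = 5428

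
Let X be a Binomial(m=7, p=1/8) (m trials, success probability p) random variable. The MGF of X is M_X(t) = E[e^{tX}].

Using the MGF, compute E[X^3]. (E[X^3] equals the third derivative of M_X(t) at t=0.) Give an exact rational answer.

M_X(t) = (e^(t)/8 + 7/8)^7
dM/dt = 7*e^(7*t)/2097152 + 147*e^(6*t)/1048576 + 5145*e^(5*t)/2097152 + 12005*e^(4*t)/524288 + 252105*e^(3*t)/2097152 + 352947*e^(2*t)/1048576 + 823543*e^(t)/2097152
d^2M/dt^2 = 49*e^(7*t)/2097152 + 441*e^(6*t)/524288 + 25725*e^(5*t)/2097152 + 12005*e^(4*t)/131072 + 756315*e^(3*t)/2097152 + 352947*e^(2*t)/524288 + 823543*e^(t)/2097152

E[X^3] = d^3M/dt^3 |_{t=0} = 833/256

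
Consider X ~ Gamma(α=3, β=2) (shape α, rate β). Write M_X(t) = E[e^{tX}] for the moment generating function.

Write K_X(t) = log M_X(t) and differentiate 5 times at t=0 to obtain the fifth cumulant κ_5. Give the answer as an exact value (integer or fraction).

M_X(t) = 8/(2 - t)^3
K_X(t) = log M_X(t) = -3*log(2 - t) + 3*log(2)
D^5[K](t) = -72/(t^5 - 10*t^4 + 40*t^3 - 80*t^2 + 80*t - 32)

κ_5 = D^5[K](0) = 9/4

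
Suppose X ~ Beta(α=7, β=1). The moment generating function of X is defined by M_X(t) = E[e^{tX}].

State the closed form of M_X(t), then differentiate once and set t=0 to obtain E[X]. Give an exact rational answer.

E[X] = M′(0) = 7/8

M_X(t) = ₁F₁(7; 8; t)
M′(t) = 7*₁F₁(8; 9; t)/8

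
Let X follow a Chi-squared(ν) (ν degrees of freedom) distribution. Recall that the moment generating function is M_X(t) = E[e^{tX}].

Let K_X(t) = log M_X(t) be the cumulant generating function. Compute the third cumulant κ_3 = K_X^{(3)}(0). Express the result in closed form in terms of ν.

κ_3 = K′′′(0) = 8*ν

M_X(t) = (1 - 2*t)^(-ν/2)
K_X(t) = log M_X(t) = -ν*log(1 - 2*t)/2
K′(t) = -ν/(2*t - 1)
K′′(t) = 2*ν/(4*t^2 - 4*t + 1)
K′′′(t) = -8*ν/(8*t^3 - 12*t^2 + 6*t - 1)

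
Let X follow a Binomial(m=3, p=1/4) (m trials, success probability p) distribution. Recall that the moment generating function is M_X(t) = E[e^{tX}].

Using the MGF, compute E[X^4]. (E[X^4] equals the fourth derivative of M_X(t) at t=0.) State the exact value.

E[X^4] = M^(4)(0) = 63/16

M_X(t) = (e^(t)/4 + 3/4)^3
M^(4)(t) = 81*e^(3*t)/64 + 9*e^(2*t)/4 + 27*e^(t)/64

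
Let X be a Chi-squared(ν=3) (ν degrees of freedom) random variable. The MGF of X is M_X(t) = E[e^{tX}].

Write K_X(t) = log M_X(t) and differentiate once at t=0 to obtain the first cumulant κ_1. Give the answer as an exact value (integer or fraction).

M_X(t) = (1 - 2*t)^(-3/2)
K_X(t) = log M_X(t) = -3*log(1 - 2*t)/2
dK/dt = -3/(2*t - 1)

κ_1 = dK/dt |_{t=0} = 3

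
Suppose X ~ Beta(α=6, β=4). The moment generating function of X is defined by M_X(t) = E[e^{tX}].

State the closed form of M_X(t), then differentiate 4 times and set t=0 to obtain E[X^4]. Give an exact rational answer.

M_X(t) = ₁F₁(6; 10; t)
M′(t) = 3*₁F₁(7; 11; t)/5
M′′(t) = 21*₁F₁(8; 12; t)/55
M′′′(t) = 14*₁F₁(9; 13; t)/55
M′′′′(t) = 126*₁F₁(10; 14; t)/715

E[X^4] = M′′′′(0) = 126/715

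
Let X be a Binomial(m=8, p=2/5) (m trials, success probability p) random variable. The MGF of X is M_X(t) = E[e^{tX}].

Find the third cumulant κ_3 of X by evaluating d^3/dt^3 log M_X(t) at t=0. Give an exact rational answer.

M_X(t) = (2*e^(t)/5 + 3/5)^8
K_X(t) = log M_X(t) = 8*log(2*e^(t)/5 + 3/5)
K^(3)(t) = (-96*e^(2*t) + 144*e^(t))/(8*e^(3*t) + 36*e^(2*t) + 54*e^(t) + 27)

κ_3 = K^(3)(0) = 48/125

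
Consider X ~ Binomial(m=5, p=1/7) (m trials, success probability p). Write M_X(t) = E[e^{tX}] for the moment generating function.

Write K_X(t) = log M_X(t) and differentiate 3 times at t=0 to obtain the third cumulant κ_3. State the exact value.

M_X(t) = (e^(t)/7 + 6/7)^5
K_X(t) = log M_X(t) = 5*log(e^(t)/7 + 6/7)
D^3[K](t) = (-30*e^(2*t) + 180*e^(t))/(e^(3*t) + 18*e^(2*t) + 108*e^(t) + 216)

κ_3 = D^3[K](0) = 150/343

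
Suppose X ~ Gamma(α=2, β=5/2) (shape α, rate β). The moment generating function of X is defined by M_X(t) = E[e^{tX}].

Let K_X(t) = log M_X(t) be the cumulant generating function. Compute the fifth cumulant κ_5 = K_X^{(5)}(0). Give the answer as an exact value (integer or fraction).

M_X(t) = 25/(4*(5/2 - t)^2)
K_X(t) = log M_X(t) = -2*log(5/2 - t) - 2*log(2) + 2*log(5)
K^(5)(t) = -1536/(32*t^5 - 400*t^4 + 2000*t^3 - 5000*t^2 + 6250*t - 3125)

κ_5 = K^(5)(0) = 1536/3125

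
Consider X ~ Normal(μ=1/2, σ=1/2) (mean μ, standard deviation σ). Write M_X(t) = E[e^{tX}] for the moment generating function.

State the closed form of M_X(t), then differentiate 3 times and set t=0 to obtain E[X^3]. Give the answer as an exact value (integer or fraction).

E[X^3] = M^(3)(0) = 1/2

M_X(t) = e^(t^2/8 + t/2)
M^(3)(t) = t^3*e^(t/2)*e^(t^2/8)/64 + 3*t^2*e^(t/2)*e^(t^2/8)/32 + 3*t*e^(t/2)*e^(t^2/8)/8 + e^(t/2)*e^(t^2/8)/2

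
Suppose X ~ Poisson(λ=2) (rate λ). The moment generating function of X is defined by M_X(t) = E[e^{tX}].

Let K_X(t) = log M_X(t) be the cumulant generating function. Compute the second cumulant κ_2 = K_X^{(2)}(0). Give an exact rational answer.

M_X(t) = e^(2*e^(t) - 2)
K_X(t) = log M_X(t) = 2*e^(t) - 2
dK/dt = 2*e^(t)
d^2K/dt^2 = 2*e^(t)

κ_2 = d^2K/dt^2 |_{t=0} = 2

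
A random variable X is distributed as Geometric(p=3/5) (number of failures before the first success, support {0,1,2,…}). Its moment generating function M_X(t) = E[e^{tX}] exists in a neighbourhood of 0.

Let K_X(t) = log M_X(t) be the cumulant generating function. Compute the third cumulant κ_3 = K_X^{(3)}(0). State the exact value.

κ_3 = d^3K/dt^3 |_{t=0} = 70/27

M_X(t) = 3/(5*(1 - 2*e^(t)/5))
K_X(t) = log M_X(t) = -log(1 - 2*e^(t)/5) - log(5) + log(3)
dK/dt = -2*e^(t)/(2*e^(t) - 5)
d^2K/dt^2 = 10*e^(t)/(4*e^(2*t) - 20*e^(t) + 25)
d^3K/dt^3 = (-20*e^(2*t) - 50*e^(t))/(8*e^(3*t) - 60*e^(2*t) + 150*e^(t) - 125)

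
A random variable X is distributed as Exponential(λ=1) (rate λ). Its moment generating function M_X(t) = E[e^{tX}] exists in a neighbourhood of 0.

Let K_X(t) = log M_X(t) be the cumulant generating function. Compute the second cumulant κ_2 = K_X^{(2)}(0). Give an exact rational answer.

κ_2 = K′′(0) = 1

M_X(t) = 1/(1 - t)
K_X(t) = log M_X(t) = -log(1 - t)
K′(t) = -1/(t - 1)
K′′(t) = 1/(t^2 - 2*t + 1)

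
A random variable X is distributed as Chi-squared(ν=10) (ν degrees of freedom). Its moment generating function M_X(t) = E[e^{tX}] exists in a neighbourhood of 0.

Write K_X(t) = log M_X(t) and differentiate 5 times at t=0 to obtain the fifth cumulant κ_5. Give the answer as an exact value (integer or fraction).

κ_5 = D^5[K](0) = 3840

M_X(t) = (1 - 2*t)^(-5)
K_X(t) = log M_X(t) = -5*log(1 - 2*t)
D^5[K](t) = -3840/(32*t^5 - 80*t^4 + 80*t^3 - 40*t^2 + 10*t - 1)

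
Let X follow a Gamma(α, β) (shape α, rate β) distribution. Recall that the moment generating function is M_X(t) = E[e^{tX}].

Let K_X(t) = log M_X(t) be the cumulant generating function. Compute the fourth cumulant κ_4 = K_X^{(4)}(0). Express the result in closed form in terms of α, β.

κ_4 = d^4K/dt^4 |_{t=0} = 6*α/β^4

M_X(t) = (β/(β - t))^α
K_X(t) = log M_X(t) = α*(log(β) - log(β - t))
dK/dt = -α/(-β + t)
d^2K/dt^2 = α/(β^2 - 2*β*t + t^2)
d^3K/dt^3 = -2*α/(-β^3 + 3*β^2*t - 3*β*t^2 + t^3)
d^4K/dt^4 = 6*α/(β^4 - 4*β^3*t + 6*β^2*t^2 - 4*β*t^3 + t^4)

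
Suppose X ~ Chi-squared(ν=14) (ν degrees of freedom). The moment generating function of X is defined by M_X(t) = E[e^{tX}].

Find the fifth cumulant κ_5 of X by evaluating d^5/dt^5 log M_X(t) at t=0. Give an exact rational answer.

M_X(t) = (1 - 2*t)^(-7)
K_X(t) = log M_X(t) = -7*log(1 - 2*t)
D^5[K](t) = -5376/(32*t^5 - 80*t^4 + 80*t^3 - 40*t^2 + 10*t - 1)

κ_5 = D^5[K](0) = 5376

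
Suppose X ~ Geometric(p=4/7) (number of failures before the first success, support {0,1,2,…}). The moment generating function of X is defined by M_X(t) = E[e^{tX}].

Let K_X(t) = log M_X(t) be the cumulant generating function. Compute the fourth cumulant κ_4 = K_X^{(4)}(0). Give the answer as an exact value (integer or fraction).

κ_4 = D^4[K](0) = 1491/128

M_X(t) = 4/(7*(1 - 3*e^(t)/7))
K_X(t) = log M_X(t) = -log(1 - 3*e^(t)/7) - log(7) + 2*log(2)
D^4[K](t) = (189*e^(3*t) + 1764*e^(2*t) + 1029*e^(t))/(81*e^(4*t) - 756*e^(3*t) + 2646*e^(2*t) - 4116*e^(t) + 2401)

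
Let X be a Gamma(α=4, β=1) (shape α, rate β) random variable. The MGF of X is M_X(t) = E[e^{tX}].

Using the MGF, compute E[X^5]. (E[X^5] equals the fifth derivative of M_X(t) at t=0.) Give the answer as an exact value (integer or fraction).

M_X(t) = (1 - t)^(-4)
D^5[M](t) = -6720/(t^9 - 9*t^8 + 36*t^7 - 84*t^6 + 126*t^5 - 126*t^4 + 84*t^3 - 36*t^2 + 9*t - 1)

E[X^5] = D^5[M](0) = 6720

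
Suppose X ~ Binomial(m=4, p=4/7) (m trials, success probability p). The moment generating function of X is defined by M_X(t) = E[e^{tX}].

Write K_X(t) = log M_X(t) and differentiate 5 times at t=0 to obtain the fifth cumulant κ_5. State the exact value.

M_X(t) = (4*e^(t)/7 + 3/7)^4
K_X(t) = log M_X(t) = 4*log(4*e^(t)/7 + 3/7)
D^5[K](t) = (-3072*e^(4*t) + 25344*e^(3*t) - 19008*e^(2*t) + 1296*e^(t))/(1024*e^(5*t) + 3840*e^(4*t) + 5760*e^(3*t) + 4320*e^(2*t) + 1620*e^(t) + 243)

κ_5 = D^5[K](0) = 4560/16807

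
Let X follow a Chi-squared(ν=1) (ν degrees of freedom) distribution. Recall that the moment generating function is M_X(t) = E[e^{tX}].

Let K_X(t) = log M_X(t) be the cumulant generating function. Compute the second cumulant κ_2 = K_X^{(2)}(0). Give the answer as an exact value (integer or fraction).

κ_2 = K^(2)(0) = 2

M_X(t) = 1/√(1 - 2*t)
K_X(t) = log M_X(t) = -log(1 - 2*t)/2
K^(2)(t) = 2/(4*t^2 - 4*t + 1)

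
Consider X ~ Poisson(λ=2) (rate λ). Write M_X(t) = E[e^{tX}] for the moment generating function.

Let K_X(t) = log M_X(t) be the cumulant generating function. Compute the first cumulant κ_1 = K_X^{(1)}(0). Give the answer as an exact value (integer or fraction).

κ_1 = K^(1)(0) = 2

M_X(t) = e^(2*e^(t) - 2)
K_X(t) = log M_X(t) = 2*e^(t) - 2
K^(1)(t) = 2*e^(t)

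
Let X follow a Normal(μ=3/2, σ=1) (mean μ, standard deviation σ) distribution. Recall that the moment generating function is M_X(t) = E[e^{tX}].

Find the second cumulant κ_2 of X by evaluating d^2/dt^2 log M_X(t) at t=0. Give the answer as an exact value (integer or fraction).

M_X(t) = e^(t^2/2 + 3*t/2)
K_X(t) = log M_X(t) = t^2/2 + 3*t/2
K^(2)(t) = 1

κ_2 = K^(2)(0) = 1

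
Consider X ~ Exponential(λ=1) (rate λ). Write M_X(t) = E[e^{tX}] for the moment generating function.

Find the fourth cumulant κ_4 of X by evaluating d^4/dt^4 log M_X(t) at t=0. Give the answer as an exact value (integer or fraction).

M_X(t) = 1/(1 - t)
K_X(t) = log M_X(t) = -log(1 - t)
D^4[K](t) = 6/(t^4 - 4*t^3 + 6*t^2 - 4*t + 1)

κ_4 = D^4[K](0) = 6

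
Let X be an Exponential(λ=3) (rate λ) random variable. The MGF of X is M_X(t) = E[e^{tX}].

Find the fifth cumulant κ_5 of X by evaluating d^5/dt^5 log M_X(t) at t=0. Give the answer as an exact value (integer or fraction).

M_X(t) = 3/(3 - t)
K_X(t) = log M_X(t) = -log(3 - t) + log(3)
D^5[K](t) = -24/(t^5 - 15*t^4 + 90*t^3 - 270*t^2 + 405*t - 243)

κ_5 = D^5[K](0) = 8/81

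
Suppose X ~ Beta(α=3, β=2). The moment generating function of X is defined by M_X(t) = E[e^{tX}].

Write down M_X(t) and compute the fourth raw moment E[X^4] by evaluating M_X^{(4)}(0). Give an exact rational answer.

E[X^4] = M′′′′(0) = 3/14

M_X(t) = ₁F₁(3; 5; t)
M′(t) = 3*₁F₁(4; 6; t)/5
M′′(t) = 2*₁F₁(5; 7; t)/5
M′′′(t) = 2*₁F₁(6; 8; t)/7
M′′′′(t) = 3*₁F₁(7; 9; t)/14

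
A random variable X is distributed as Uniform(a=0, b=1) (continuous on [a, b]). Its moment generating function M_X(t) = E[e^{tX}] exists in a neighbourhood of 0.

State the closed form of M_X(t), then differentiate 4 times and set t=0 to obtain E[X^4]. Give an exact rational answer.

E[X^4] = d^4M/dt^4 |_{t=0} = 1/5

M_X(t) = (e^(t) - 1)/t
dM/dt = (t*e^(t) - e^(t) + 1)/t^2
d^2M/dt^2 = (t^2*e^(t) - 2*t*e^(t) + 2*e^(t) - 2)/t^3
d^3M/dt^3 = (t^3*e^(t) - 3*t^2*e^(t) + 6*t*e^(t) - 6*e^(t) + 6)/t^4
d^4M/dt^4 = (t^4*e^(t) - 4*t^3*e^(t) + 12*t^2*e^(t) - 24*t*e^(t) + 24*e^(t) - 24)/t^5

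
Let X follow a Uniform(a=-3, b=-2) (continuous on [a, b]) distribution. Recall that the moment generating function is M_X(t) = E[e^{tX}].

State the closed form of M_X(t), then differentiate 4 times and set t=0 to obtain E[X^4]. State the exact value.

E[X^4] = M′′′′(0) = 211/5

M_X(t) = (e^(-2*t) - e^(-3*t))/t
M′(t) = (-2*t*e^(t) + 3*t - e^(t) + 1)*e^(-3*t)/t^2
M′′(t) = (4*t^2*e^(t) - 9*t^2 + 4*t*e^(t) - 6*t + 2*e^(t) - 2)*e^(-3*t)/t^3
M′′′(t) = (-8*t^3*e^(t) + 27*t^3 - 12*t^2*e^(t) + 27*t^2 - 12*t*e^(t) + 18*t - 6*e^(t) + 6)*e^(-3*t)/t^4
M′′′′(t) = (16*t^4*e^(t) - 81*t^4 + 32*t^3*e^(t) - 108*t^3 + 48*t^2*e^(t) - 108*t^2 + 48*t*e^(t) - 72*t + 24*e^(t) - 24)*e^(-3*t)/t^5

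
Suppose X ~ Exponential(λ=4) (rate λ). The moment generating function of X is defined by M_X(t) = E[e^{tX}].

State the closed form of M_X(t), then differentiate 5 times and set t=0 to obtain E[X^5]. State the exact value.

M_X(t) = 4/(4 - t)
dM/dt = 4/(t^2 - 8*t + 16)
d^2M/dt^2 = -8/(t^3 - 12*t^2 + 48*t - 64)
d^3M/dt^3 = 24/(t^4 - 16*t^3 + 96*t^2 - 256*t + 256)
d^4M/dt^4 = -96/(t^5 - 20*t^4 + 160*t^3 - 640*t^2 + 1280*t - 1024)
d^5M/dt^5 = 480/(t^6 - 24*t^5 + 240*t^4 - 1280*t^3 + 3840*t^2 - 6144*t + 4096)

E[X^5] = d^5M/dt^5 |_{t=0} = 15/128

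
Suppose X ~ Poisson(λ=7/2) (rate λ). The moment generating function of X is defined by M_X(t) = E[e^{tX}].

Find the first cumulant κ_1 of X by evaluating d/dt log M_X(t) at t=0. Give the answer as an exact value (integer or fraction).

κ_1 = dK/dt |_{t=0} = 7/2

M_X(t) = e^(7*e^(t)/2 - 7/2)
K_X(t) = log M_X(t) = 7*e^(t)/2 - 7/2
dK/dt = 7*e^(t)/2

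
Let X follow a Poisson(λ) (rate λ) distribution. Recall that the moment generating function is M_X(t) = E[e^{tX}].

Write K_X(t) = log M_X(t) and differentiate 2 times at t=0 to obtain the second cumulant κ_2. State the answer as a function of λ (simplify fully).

M_X(t) = e^(λ*(e^(t) - 1))
K_X(t) = log M_X(t) = λ*(e^(t) - 1)
K′(t) = λ*e^(t)
K′′(t) = λ*e^(t)

κ_2 = K′′(0) = λ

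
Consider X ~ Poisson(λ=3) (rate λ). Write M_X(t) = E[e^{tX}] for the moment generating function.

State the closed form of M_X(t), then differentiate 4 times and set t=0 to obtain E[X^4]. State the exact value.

M_X(t) = e^(3*e^(t) - 3)
M^(4)(t) = (81*e^(4*t)*e^(3*e^(t)) + 162*e^(3*t)*e^(3*e^(t)) + 63*e^(2*t)*e^(3*e^(t)) + 3*e^(t)*e^(3*e^(t)))*e^(-3)

E[X^4] = M^(4)(0) = 309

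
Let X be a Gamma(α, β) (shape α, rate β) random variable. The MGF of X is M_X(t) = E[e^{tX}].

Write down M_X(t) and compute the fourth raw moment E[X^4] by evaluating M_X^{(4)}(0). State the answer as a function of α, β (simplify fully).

M_X(t) = (β/(β - t))^α
M^(4)(t) = (α^4*β^α*(1/(β - t))^α + 6*α^3*β^α*(1/(β - t))^α + 11*α^2*β^α*(1/(β - t))^α + 6*α*β^α*(1/(β - t))^α)/(β^4 - 4*β^3*t + 6*β^2*t^2 - 4*β*t^3 + t^4)

E[X^4] = M^(4)(0) = α*(α^3 + 6*α^2 + 11*α + 6)/β^4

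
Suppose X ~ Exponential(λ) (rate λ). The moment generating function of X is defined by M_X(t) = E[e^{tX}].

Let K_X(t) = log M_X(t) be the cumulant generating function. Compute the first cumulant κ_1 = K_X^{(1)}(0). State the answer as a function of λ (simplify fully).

κ_1 = D[K](0) = 1/λ

M_X(t) = λ/(λ - t)
K_X(t) = log M_X(t) = log(λ) - log(λ - t)
D[K](t) = -1/(-λ + t)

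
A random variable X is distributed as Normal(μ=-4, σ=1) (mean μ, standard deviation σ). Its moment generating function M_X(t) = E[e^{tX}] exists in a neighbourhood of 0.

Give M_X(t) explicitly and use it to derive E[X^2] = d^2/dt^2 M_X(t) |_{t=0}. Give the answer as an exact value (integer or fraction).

E[X^2] = D^2[M](0) = 17

M_X(t) = e^(t^2/2 - 4*t)
D^2[M](t) = (t^2*e^(t^2/2) - 8*t*e^(t^2/2) + 17*e^(t^2/2))*e^(-4*t)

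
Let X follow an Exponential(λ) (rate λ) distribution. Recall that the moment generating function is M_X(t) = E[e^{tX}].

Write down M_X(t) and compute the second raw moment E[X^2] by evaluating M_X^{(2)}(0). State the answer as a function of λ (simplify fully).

M_X(t) = λ/(λ - t)
D^2[M](t) = -2*λ/(-λ^3 + 3*λ^2*t - 3*λ*t^2 + t^3)

E[X^2] = D^2[M](0) = 2/λ^2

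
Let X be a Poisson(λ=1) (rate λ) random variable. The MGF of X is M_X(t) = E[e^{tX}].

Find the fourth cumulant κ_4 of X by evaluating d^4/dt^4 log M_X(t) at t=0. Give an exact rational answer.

κ_4 = K′′′′(0) = 1

M_X(t) = e^(e^(t) - 1)
K_X(t) = log M_X(t) = e^(t) - 1
K′(t) = e^(t)
K′′(t) = e^(t)
K′′′(t) = e^(t)
K′′′′(t) = e^(t)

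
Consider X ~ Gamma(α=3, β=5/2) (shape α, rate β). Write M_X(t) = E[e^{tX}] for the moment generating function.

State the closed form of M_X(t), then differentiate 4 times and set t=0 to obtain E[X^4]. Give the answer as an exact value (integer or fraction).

E[X^4] = d^4M/dt^4 |_{t=0} = 1152/125

M_X(t) = 125/(8*(5/2 - t)^3)
dM/dt = 750/(16*t^4 - 160*t^3 + 600*t^2 - 1000*t + 625)
d^2M/dt^2 = -6000/(32*t^5 - 400*t^4 + 2000*t^3 - 5000*t^2 + 6250*t - 3125)
d^3M/dt^3 = 60000/(64*t^6 - 960*t^5 + 6000*t^4 - 20000*t^3 + 37500*t^2 - 37500*t + 15625)
d^4M/dt^4 = -720000/(128*t^7 - 2240*t^6 + 16800*t^5 - 70000*t^4 + 175000*t^3 - 262500*t^2 + 218750*t - 78125)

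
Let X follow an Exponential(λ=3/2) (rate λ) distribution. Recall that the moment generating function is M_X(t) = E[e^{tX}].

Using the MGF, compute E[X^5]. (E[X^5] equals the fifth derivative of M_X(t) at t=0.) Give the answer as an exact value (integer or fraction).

E[X^5] = D^5[M](0) = 1280/81

M_X(t) = 3/(2*(3/2 - t))
D^5[M](t) = 11520/(64*t^6 - 576*t^5 + 2160*t^4 - 4320*t^3 + 4860*t^2 - 2916*t + 729)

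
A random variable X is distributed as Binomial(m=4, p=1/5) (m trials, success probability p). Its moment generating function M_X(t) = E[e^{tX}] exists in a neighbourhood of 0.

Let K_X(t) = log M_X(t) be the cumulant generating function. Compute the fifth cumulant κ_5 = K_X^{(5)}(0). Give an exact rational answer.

κ_5 = d^5K/dt^5 |_{t=0} = -1104/3125

M_X(t) = (e^(t)/5 + 4/5)^4
K_X(t) = log M_X(t) = 4*log(e^(t)/5 + 4/5)
dK/dt = 4*e^(t)/(e^(t) + 4)
d^2K/dt^2 = 16*e^(t)/(e^(2*t) + 8*e^(t) + 16)
d^3K/dt^3 = (-16*e^(2*t) + 64*e^(t))/(e^(3*t) + 12*e^(2*t) + 48*e^(t) + 64)
d^4K/dt^4 = (16*e^(3*t) - 256*e^(2*t) + 256*e^(t))/(e^(4*t) + 16*e^(3*t) + 96*e^(2*t) + 256*e^(t) + 256)
d^5K/dt^5 = (-16*e^(4*t) + 704*e^(3*t) - 2816*e^(2*t) + 1024*e^(t))/(e^(5*t) + 20*e^(4*t) + 160*e^(3*t) + 640*e^(2*t) + 1280*e^(t) + 1024)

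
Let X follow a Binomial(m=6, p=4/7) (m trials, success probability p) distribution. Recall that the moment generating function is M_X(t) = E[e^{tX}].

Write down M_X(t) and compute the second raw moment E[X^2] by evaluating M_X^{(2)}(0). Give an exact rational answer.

E[X^2] = D^2[M](0) = 648/49

M_X(t) = (4*e^(t)/7 + 3/7)^6
D^2[M](t) = 147456*e^(6*t)/117649 + 460800*e^(5*t)/117649 + 552960*e^(4*t)/117649 + 311040*e^(3*t)/117649 + 77760*e^(2*t)/117649 + 5832*e^(t)/117649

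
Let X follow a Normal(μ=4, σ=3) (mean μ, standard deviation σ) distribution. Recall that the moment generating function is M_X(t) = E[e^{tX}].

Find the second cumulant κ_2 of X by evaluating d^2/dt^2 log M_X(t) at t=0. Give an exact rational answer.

κ_2 = K^(2)(0) = 9

M_X(t) = e^(9*t^2/2 + 4*t)
K_X(t) = log M_X(t) = 9*t^2/2 + 4*t
K^(2)(t) = 9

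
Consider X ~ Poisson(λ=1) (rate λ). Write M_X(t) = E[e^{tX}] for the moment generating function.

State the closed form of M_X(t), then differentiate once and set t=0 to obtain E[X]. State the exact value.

M_X(t) = e^(e^(t) - 1)
dM/dt = e^(-1)*e^(t)*e^(e^(t))

E[X] = dM/dt |_{t=0} = 1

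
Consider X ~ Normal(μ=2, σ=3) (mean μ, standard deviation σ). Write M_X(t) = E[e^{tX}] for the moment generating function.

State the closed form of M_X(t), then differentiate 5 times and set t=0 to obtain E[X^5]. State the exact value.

M_X(t) = e^(9*t^2/2 + 2*t)
M′(t) = 9*t*e^(2*t)*e^(9*t^2/2) + 2*e^(2*t)*e^(9*t^2/2)
M′′(t) = 81*t^2*e^(2*t)*e^(9*t^2/2) + 36*t*e^(2*t)*e^(9*t^2/2) + 13*e^(2*t)*e^(9*t^2/2)
M′′′(t) = 729*t^3*e^(2*t)*e^(9*t^2/2) + 486*t^2*e^(2*t)*e^(9*t^2/2) + 351*t*e^(2*t)*e^(9*t^2/2) + 62*e^(2*t)*e^(9*t^2/2)
M′′′′(t) = 6561*t^4*e^(2*t)*e^(9*t^2/2) + 5832*t^3*e^(2*t)*e^(9*t^2/2) + 6318*t^2*e^(2*t)*e^(9*t^2/2) + 2232*t*e^(2*t)*e^(9*t^2/2) + 475*e^(2*t)*e^(9*t^2/2)

E[X^5] = M′′′′′(0) = 3182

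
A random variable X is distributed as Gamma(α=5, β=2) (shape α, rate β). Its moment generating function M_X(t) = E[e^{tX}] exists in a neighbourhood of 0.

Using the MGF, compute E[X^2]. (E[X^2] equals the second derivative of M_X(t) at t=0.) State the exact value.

M_X(t) = 32/(2 - t)^5
M^(2)(t) = -960/(t^7 - 14*t^6 + 84*t^5 - 280*t^4 + 560*t^3 - 672*t^2 + 448*t - 128)

E[X^2] = M^(2)(0) = 15/2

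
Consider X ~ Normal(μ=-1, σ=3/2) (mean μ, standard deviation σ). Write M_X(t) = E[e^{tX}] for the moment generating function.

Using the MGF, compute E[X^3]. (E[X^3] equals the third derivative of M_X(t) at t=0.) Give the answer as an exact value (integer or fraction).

E[X^3] = d^3M/dt^3 |_{t=0} = -31/4

M_X(t) = e^(9*t^2/8 - t)
dM/dt = 9*t*e^(-t)*e^(9*t^2/8)/4 - e^(-t)*e^(9*t^2/8)
d^2M/dt^2 = (81*t^2*e^(9*t^2/8) - 72*t*e^(9*t^2/8) + 52*e^(9*t^2/8))*e^(-t)/16
d^3M/dt^3 = (729*t^3*e^(9*t^2/8) - 972*t^2*e^(9*t^2/8) + 1404*t*e^(9*t^2/8) - 496*e^(9*t^2/8))*e^(-t)/64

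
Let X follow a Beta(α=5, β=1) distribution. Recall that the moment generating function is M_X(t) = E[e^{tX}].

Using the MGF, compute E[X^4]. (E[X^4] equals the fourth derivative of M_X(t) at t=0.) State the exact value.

M_X(t) = ₁F₁(5; 6; t)
M′(t) = 5*₁F₁(6; 7; t)/6
M′′(t) = 5*₁F₁(7; 8; t)/7
M′′′(t) = 5*₁F₁(8; 9; t)/8
M′′′′(t) = 5*₁F₁(9; 10; t)/9

E[X^4] = M′′′′(0) = 5/9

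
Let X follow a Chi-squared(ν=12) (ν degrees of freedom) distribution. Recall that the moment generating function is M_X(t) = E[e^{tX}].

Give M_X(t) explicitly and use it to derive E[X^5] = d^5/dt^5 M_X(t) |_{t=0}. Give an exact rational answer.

M_X(t) = (1 - 2*t)^(-6)
M^(5)(t) = -967680/(2048*t^11 - 11264*t^10 + 28160*t^9 - 42240*t^8 + 42240*t^7 - 29568*t^6 + 14784*t^5 - 5280*t^4 + 1320*t^3 - 220*t^2 + 22*t - 1)

E[X^5] = M^(5)(0) = 967680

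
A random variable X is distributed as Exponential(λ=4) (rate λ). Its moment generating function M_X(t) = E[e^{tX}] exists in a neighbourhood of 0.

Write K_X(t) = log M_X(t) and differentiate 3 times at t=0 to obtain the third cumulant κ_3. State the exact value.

M_X(t) = 4/(4 - t)
K_X(t) = log M_X(t) = -log(4 - t) + 2*log(2)
K^(3)(t) = -2/(t^3 - 12*t^2 + 48*t - 64)

κ_3 = K^(3)(0) = 1/32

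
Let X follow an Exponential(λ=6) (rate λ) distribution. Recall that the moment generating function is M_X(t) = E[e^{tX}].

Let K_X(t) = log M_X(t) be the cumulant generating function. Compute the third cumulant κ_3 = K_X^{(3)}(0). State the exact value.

M_X(t) = 6/(6 - t)
K_X(t) = log M_X(t) = -log(6 - t) + log(6)
D^3[K](t) = -2/(t^3 - 18*t^2 + 108*t - 216)

κ_3 = D^3[K](0) = 1/108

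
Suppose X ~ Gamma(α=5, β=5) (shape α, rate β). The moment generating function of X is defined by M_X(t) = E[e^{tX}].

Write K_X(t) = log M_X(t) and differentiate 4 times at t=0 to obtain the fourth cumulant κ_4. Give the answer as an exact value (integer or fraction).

M_X(t) = 3125/(5 - t)^5
K_X(t) = log M_X(t) = -5*log(5 - t) + 5*log(5)
K^(4)(t) = 30/(t^4 - 20*t^3 + 150*t^2 - 500*t + 625)

κ_4 = K^(4)(0) = 6/125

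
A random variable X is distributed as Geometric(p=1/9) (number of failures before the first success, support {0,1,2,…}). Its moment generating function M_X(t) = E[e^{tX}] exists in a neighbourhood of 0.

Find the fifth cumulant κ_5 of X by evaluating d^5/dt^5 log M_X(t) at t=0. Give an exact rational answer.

κ_5 = d^5K/dt^5 |_{t=0} = 1058760

M_X(t) = 1/(9*(1 - 8*e^(t)/9))
K_X(t) = log M_X(t) = -log(1 - 8*e^(t)/9) - 2*log(3)
dK/dt = -8*e^(t)/(8*e^(t) - 9)
d^2K/dt^2 = 72*e^(t)/(64*e^(2*t) - 144*e^(t) + 81)
d^3K/dt^3 = (-576*e^(2*t) - 648*e^(t))/(512*e^(3*t) - 1728*e^(2*t) + 1944*e^(t) - 729)
d^4K/dt^4 = (4608*e^(3*t) + 20736*e^(2*t) + 5832*e^(t))/(4096*e^(4*t) - 18432*e^(3*t) + 31104*e^(2*t) - 23328*e^(t) + 6561)
d^5K/dt^5 = (-36864*e^(4*t) - 456192*e^(3*t) - 513216*e^(2*t) - 52488*e^(t))/(32768*e^(5*t) - 184320*e^(4*t) + 414720*e^(3*t) - 466560*e^(2*t) + 262440*e^(t) - 59049)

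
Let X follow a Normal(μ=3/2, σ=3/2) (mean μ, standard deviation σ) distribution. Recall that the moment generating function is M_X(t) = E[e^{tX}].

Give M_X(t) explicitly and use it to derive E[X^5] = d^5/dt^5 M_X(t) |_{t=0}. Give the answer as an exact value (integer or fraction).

E[X^5] = d^5M/dt^5 |_{t=0} = 3159/16

M_X(t) = e^(9*t^2/8 + 3*t/2)
dM/dt = 9*t*e^(3*t/2)*e^(9*t^2/8)/4 + 3*e^(3*t/2)*e^(9*t^2/8)/2
d^2M/dt^2 = 81*t^2*e^(3*t/2)*e^(9*t^2/8)/16 + 27*t*e^(3*t/2)*e^(9*t^2/8)/4 + 9*e^(3*t/2)*e^(9*t^2/8)/2
d^3M/dt^3 = 729*t^3*e^(3*t/2)*e^(9*t^2/8)/64 + 729*t^2*e^(3*t/2)*e^(9*t^2/8)/32 + 243*t*e^(3*t/2)*e^(9*t^2/8)/8 + 27*e^(3*t/2)*e^(9*t^2/8)/2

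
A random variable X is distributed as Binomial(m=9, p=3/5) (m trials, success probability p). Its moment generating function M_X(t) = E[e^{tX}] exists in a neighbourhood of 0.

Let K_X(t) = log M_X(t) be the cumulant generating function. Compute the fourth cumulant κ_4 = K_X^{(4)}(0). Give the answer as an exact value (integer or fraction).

M_X(t) = (3*e^(t)/5 + 2/5)^9
K_X(t) = log M_X(t) = 9*log(3*e^(t)/5 + 2/5)
K′(t) = 27*e^(t)/(3*e^(t) + 2)
K′′(t) = 54*e^(t)/(9*e^(2*t) + 12*e^(t) + 4)
K′′′(t) = (-162*e^(2*t) + 108*e^(t))/(27*e^(3*t) + 54*e^(2*t) + 36*e^(t) + 8)
K′′′′(t) = (486*e^(3*t) - 1296*e^(2*t) + 216*e^(t))/(81*e^(4*t) + 216*e^(3*t) + 216*e^(2*t) + 96*e^(t) + 16)

κ_4 = K′′′′(0) = -594/625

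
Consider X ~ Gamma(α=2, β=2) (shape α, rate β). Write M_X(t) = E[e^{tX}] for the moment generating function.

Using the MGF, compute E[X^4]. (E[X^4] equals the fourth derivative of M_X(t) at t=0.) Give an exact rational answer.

E[X^4] = D^4[M](0) = 15/2

M_X(t) = 4/(2 - t)^2
D^4[M](t) = 480/(t^6 - 12*t^5 + 60*t^4 - 160*t^3 + 240*t^2 - 192*t + 64)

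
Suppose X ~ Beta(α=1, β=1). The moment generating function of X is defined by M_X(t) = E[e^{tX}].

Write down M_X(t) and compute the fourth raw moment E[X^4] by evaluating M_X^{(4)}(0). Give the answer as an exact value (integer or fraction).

M_X(t) = ₁F₁(1; 2; t)
dM/dt = ₁F₁(2; 3; t)/2
d^2M/dt^2 = ₁F₁(3; 4; t)/3
d^3M/dt^3 = ₁F₁(4; 5; t)/4
d^4M/dt^4 = ₁F₁(5; 6; t)/5

E[X^4] = d^4M/dt^4 |_{t=0} = 1/5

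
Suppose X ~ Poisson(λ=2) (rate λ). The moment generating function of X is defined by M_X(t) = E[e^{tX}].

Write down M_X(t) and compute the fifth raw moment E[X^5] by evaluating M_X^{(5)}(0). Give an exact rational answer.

M_X(t) = e^(2*e^(t) - 2)
D^5[M](t) = (32*e^(5*t)*e^(2*e^(t)) + 160*e^(4*t)*e^(2*e^(t)) + 200*e^(3*t)*e^(2*e^(t)) + 60*e^(2*t)*e^(2*e^(t)) + 2*e^(t)*e^(2*e^(t)))*e^(-2)

E[X^5] = D^5[M](0) = 454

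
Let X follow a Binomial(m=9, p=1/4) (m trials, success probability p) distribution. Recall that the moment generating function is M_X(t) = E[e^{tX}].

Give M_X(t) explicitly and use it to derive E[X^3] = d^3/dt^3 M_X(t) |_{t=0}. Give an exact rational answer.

E[X^3] = M^(3)(0) = 189/8

M_X(t) = (e^(t)/4 + 3/4)^9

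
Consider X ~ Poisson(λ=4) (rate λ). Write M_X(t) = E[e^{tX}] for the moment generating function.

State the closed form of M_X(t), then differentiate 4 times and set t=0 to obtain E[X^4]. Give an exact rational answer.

E[X^4] = D^4[M](0) = 756

M_X(t) = e^(4*e^(t) - 4)
D^4[M](t) = (256*e^(4*t)*e^(4*e^(t)) + 384*e^(3*t)*e^(4*e^(t)) + 112*e^(2*t)*e^(4*e^(t)) + 4*e^(t)*e^(4*e^(t)))*e^(-4)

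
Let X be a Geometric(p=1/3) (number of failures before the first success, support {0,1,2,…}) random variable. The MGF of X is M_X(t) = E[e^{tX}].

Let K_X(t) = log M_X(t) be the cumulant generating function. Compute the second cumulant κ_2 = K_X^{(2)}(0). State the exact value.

M_X(t) = 1/(3*(1 - 2*e^(t)/3))
K_X(t) = log M_X(t) = -log(1 - 2*e^(t)/3) - log(3)
K^(2)(t) = 6*e^(t)/(4*e^(2*t) - 12*e^(t) + 9)

κ_2 = K^(2)(0) = 6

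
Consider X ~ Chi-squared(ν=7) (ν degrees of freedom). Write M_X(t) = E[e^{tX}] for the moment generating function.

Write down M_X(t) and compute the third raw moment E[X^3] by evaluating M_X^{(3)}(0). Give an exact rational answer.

E[X^3] = M^(3)(0) = 693

M_X(t) = (1 - 2*t)^(-7/2)
M^(3)(t) = 693/(64*t^6*√(1 - 2*t) - 192*t^5*√(1 - 2*t) + 240*t^4*√(1 - 2*t) - 160*t^3*√(1 - 2*t) + 60*t^2*√(1 - 2*t) - 12*t*√(1 - 2*t) + √(1 - 2*t))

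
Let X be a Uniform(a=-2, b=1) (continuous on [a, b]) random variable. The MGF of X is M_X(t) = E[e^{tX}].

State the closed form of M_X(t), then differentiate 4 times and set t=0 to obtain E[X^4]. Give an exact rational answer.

M_X(t) = (e^(t) - e^(-2*t))/(3*t)
D^4[M](t) = (t^4*e^(3*t) - 16*t^4 - 4*t^3*e^(3*t) - 32*t^3 + 12*t^2*e^(3*t) - 48*t^2 - 24*t*e^(3*t) - 48*t + 24*e^(3*t) - 24)*e^(-2*t)/(3*t^5)

E[X^4] = D^4[M](0) = 11/5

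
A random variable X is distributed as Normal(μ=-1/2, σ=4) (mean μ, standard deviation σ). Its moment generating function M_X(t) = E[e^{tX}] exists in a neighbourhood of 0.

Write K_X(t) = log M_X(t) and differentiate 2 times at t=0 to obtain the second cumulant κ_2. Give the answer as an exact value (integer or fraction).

M_X(t) = e^(8*t^2 - t/2)
K_X(t) = log M_X(t) = 8*t^2 - t/2
D^2[K](t) = 16

κ_2 = D^2[K](0) = 16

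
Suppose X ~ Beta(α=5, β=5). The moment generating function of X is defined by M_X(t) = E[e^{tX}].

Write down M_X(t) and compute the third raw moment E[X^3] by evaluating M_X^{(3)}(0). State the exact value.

E[X^3] = d^3M/dt^3 |_{t=0} = 7/44

M_X(t) = ₁F₁(5; 10; t)
dM/dt = ₁F₁(6; 11; t)/2
d^2M/dt^2 = 3*₁F₁(7; 12; t)/11
d^3M/dt^3 = 7*₁F₁(8; 13; t)/44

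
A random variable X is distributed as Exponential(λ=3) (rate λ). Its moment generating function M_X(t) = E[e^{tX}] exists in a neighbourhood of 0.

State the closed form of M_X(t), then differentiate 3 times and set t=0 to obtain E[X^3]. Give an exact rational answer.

M_X(t) = 3/(3 - t)
dM/dt = 3/(t^2 - 6*t + 9)
d^2M/dt^2 = -6/(t^3 - 9*t^2 + 27*t - 27)
d^3M/dt^3 = 18/(t^4 - 12*t^3 + 54*t^2 - 108*t + 81)

E[X^3] = d^3M/dt^3 |_{t=0} = 2/9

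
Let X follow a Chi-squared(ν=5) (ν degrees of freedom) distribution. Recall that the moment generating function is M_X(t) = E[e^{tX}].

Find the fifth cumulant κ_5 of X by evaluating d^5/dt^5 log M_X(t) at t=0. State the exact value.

κ_5 = D^5[K](0) = 1920

M_X(t) = (1 - 2*t)^(-5/2)
K_X(t) = log M_X(t) = -5*log(1 - 2*t)/2
D^5[K](t) = -1920/(32*t^5 - 80*t^4 + 80*t^3 - 40*t^2 + 10*t - 1)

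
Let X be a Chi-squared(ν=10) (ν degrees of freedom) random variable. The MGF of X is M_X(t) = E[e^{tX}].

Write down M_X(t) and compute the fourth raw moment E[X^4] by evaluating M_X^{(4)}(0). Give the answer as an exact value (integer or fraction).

E[X^4] = d^4M/dt^4 |_{t=0} = 26880

M_X(t) = (1 - 2*t)^(-5)
dM/dt = 10/(64*t^6 - 192*t^5 + 240*t^4 - 160*t^3 + 60*t^2 - 12*t + 1)
d^2M/dt^2 = -120/(128*t^7 - 448*t^6 + 672*t^5 - 560*t^4 + 280*t^3 - 84*t^2 + 14*t - 1)
d^3M/dt^3 = 1680/(256*t^8 - 1024*t^7 + 1792*t^6 - 1792*t^5 + 1120*t^4 - 448*t^3 + 112*t^2 - 16*t + 1)
d^4M/dt^4 = -26880/(512*t^9 - 2304*t^8 + 4608*t^7 - 5376*t^6 + 4032*t^5 - 2016*t^4 + 672*t^3 - 144*t^2 + 18*t - 1)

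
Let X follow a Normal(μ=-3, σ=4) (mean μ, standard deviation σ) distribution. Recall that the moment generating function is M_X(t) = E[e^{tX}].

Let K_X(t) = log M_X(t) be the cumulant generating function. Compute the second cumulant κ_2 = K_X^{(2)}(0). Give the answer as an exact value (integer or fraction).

κ_2 = K^(2)(0) = 16

M_X(t) = e^(8*t^2 - 3*t)
K_X(t) = log M_X(t) = 8*t^2 - 3*t
K^(2)(t) = 16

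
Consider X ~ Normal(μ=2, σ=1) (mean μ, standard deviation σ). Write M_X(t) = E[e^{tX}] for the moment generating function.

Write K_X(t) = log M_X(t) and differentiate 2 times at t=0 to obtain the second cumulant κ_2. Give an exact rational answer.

κ_2 = K′′(0) = 1

M_X(t) = e^(t^2/2 + 2*t)
K_X(t) = log M_X(t) = t^2/2 + 2*t
K′(t) = t + 2
K′′(t) = 1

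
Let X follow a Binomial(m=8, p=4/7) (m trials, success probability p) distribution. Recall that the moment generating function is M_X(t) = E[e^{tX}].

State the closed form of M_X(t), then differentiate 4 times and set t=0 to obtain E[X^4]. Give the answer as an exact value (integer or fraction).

E[X^4] = d^4M/dt^4 |_{t=0} = 235936/343

M_X(t) = (4*e^(t)/7 + 3/7)^8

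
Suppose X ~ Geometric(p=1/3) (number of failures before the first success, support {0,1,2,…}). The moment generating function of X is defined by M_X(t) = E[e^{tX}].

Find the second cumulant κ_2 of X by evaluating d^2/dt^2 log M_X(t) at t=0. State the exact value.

M_X(t) = 1/(3*(1 - 2*e^(t)/3))
K_X(t) = log M_X(t) = -log(1 - 2*e^(t)/3) - log(3)
D^2[K](t) = 6*e^(t)/(4*e^(2*t) - 12*e^(t) + 9)

κ_2 = D^2[K](0) = 6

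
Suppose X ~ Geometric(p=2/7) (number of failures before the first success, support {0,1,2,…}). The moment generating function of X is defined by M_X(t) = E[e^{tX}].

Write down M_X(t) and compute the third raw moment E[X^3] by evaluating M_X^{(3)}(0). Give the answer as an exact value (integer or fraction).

M_X(t) = 2/(7*(1 - 5*e^(t)/7))
D^3[M](t) = (250*e^(3*t) + 1400*e^(2*t) + 490*e^(t))/(625*e^(4*t) - 3500*e^(3*t) + 7350*e^(2*t) - 6860*e^(t) + 2401)

E[X^3] = D^3[M](0) = 535/4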